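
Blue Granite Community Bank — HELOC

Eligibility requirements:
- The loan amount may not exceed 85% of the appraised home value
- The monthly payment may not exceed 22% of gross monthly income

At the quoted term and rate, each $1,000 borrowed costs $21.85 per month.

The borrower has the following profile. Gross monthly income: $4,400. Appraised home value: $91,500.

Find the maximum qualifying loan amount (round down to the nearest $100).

$44,300

Payment cap: 22% × $4,400 = $968/month.
At $21.85 per $1,000, that supports 968/21.85 × 1,000 ≈ $44,302 → $44,300.
LTV cap: 85% × $91,500 = $77,775 → $77,700.
Binding constraint: payment-to-income.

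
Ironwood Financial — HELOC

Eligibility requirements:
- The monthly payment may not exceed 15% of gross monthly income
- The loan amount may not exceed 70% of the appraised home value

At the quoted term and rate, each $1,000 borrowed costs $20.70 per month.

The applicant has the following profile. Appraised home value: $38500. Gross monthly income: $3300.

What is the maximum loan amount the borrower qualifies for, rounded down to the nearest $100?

Payment cap: 15% × $3,300 = $495/month.
At $20.70 per $1,000, that supports 495/20.70 × 1,000 ≈ $23,913 → $23,900.
LTV cap: 70% × $38,500 = $26,950 → $26,900.
Binding constraint: payment-to-income.

$23,900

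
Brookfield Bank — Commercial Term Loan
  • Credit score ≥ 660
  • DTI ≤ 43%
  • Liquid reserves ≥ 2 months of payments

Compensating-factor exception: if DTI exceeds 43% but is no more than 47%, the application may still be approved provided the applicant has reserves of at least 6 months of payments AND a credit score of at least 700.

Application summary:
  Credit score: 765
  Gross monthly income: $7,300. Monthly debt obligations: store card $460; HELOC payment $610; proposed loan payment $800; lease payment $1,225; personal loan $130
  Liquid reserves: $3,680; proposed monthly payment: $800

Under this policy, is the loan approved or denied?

Credit score 765 ≥ 660 (meets base)
Total debts = (460 + 610 + 800 + 1,225 + 130) = 3,225. DTI = 3,225/7,300 = 44.2% > 43% — standard DTI limit exceeded.
Liquid reserves cover 3,680/800 = 4.6 months — ≥ 2 required
DTI 44.2% is within the 43%–47% exception band; checking compensating factors.
Reserves 4.6 < 6 months; credit score 765 ≥ 700.
Compensating-factor requirement not fully met.

Denied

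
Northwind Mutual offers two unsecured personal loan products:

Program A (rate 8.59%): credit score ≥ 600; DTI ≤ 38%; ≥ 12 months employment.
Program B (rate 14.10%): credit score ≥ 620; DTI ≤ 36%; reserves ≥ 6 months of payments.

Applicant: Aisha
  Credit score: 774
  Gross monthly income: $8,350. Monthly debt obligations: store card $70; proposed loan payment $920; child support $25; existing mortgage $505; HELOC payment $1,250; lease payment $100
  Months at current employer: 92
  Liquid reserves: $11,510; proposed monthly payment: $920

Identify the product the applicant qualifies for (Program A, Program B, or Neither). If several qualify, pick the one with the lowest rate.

Total debts = (70 + 920 + 25 + 505 + 1,250 + 100) = 2,870; DTI = 2,870/8,350 = 34.4%.
Reserves = 11,510/920 = 12.5 months.
Program A: score 774 ≥ 600; DTI 34.4% ≤ 38%; employment 92 ≥ 12 mo → qualifies.
Program B: score 774 ≥ 620; DTI 34.4% ≤ 36%; reserves 12.5 ≥ 6 mo → qualifies.
Qualifying: Program A, Program B. Lowest rate is 8.59% → Program A.

Program A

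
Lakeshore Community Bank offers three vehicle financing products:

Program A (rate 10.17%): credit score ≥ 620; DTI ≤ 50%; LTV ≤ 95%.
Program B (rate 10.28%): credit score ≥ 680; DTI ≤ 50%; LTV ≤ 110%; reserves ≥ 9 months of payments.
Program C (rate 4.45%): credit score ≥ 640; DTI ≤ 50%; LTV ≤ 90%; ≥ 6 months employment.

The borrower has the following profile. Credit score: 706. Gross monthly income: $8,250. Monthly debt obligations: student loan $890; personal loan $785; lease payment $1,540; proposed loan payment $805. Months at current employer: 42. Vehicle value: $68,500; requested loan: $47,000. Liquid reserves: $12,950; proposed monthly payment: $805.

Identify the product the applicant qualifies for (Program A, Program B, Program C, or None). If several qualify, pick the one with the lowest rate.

Program C

Total debts = (890 + 785 + 1,540 + 805) = 4,020; DTI = 4,020/8,250 = 48.7%.
LTV = 47,000/68,500 = 68.6%.
Reserves = 12,950/805 = 16.1 months.
Program A: score 706 ≥ 620; DTI 48.7% ≤ 50%; LTV 68.6% ≤ 95% → qualifies.
Program B: score 706 ≥ 680; DTI 48.7% ≤ 50%; LTV 68.6% ≤ 110%; reserves 16.1 ≥ 9 mo → qualifies.
Program C: score 706 ≥ 640; DTI 48.7% ≤ 50%; LTV 68.6% ≤ 90%; employment 42 ≥ 6 mo → qualifies.
Qualifying: Program A, Program B, Program C. Lowest rate is 4.45% → Program C.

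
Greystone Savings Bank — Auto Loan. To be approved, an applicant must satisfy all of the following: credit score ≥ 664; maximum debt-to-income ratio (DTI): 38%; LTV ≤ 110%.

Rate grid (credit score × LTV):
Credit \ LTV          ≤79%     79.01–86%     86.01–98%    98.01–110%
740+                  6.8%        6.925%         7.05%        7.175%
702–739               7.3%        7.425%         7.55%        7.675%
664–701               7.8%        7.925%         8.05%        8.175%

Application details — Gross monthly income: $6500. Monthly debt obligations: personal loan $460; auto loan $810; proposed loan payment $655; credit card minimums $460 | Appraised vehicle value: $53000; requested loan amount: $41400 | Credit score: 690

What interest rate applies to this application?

Credit score 690 ≥ 664; Total monthly debts = (460 + 810 + 655 + 460) = 2,385. DTI = 2,385/6,500 = 36.7% ≤ 38%
Loan-to-value = 41,400/53,000 = 78.1% — pass (110% max)
Score 690 is in the 664–701 band; LTV 78.1% is in the ≤79% band → 7.8%.

7.8%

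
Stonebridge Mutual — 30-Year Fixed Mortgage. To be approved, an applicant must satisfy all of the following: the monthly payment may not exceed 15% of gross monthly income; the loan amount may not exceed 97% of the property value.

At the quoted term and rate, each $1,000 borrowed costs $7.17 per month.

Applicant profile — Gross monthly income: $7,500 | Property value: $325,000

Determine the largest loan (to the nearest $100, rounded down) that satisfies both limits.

Payment cap: 15% × $7,500 = $1,125/month.
At $7.17 per $1,000, that supports 1,125/7.17 × 1,000 ≈ $156,903 → $156,900.
LTV cap: 97% × $325,000 = $315,250 → $315,200.
Binding constraint: payment-to-income.

$156,900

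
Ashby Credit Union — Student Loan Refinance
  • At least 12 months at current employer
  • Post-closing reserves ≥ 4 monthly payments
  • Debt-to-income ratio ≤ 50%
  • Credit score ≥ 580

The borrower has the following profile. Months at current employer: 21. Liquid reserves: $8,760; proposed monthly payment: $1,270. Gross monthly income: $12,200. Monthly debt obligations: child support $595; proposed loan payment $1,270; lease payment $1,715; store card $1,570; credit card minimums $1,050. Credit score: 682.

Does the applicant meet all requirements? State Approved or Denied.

Employment 21 ≥ 12 months
Liquid reserves cover 8,760/1,270 = 6.9 months — ≥ 4 required
Total monthly debts = (595 + 1,270 + 1,715 + 1,570 + 1,050) = 6,200. Debt-to-income = 6,200/12,200 = 50.8% — over 50% limit
Credit score 682 ≥ 580 (meets)
Fails on DTI.

Denied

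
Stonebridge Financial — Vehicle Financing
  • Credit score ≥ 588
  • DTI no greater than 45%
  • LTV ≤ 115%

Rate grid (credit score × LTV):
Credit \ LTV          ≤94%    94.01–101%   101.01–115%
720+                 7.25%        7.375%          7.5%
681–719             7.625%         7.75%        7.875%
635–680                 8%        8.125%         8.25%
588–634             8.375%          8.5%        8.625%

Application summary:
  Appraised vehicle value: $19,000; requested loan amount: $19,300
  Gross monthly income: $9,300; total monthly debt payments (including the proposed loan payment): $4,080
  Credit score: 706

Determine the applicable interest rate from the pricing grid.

7.875%

Credit score 706 ≥ 588; Debt-to-income = 4,080/9,300 = 43.9% — meets 45% limit
LTV = 19,300/19,000 = 101.6% ≤ 115%
Score 706 is in the 681–719 band; LTV 101.6% is in the 101.01–115% band → 7.875%.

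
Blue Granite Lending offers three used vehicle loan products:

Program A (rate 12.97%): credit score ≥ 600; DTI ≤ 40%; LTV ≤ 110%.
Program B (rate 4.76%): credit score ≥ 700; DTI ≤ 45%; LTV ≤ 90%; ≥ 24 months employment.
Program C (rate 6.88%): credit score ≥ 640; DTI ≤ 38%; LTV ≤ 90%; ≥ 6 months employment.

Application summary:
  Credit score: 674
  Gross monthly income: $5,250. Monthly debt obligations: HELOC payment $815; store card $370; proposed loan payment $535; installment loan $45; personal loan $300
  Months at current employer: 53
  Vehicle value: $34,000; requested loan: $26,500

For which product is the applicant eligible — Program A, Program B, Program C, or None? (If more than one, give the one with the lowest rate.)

Total debts = (815 + 370 + 535 + 45 + 300) = 2,065; DTI = 2,065/5,250 = 39.3%.
LTV = 26,500/34,000 = 77.9%.
Program A: score 674 ≥ 600; DTI 39.3% ≤ 40%; LTV 77.9% ≤ 110% → qualifies.
Program B: score 674 < 700; DTI 39.3% ≤ 45%; LTV 77.9% ≤ 90%; employment 53 ≥ 24 mo → does not qualify.
Program C: score 674 ≥ 640; DTI 39.3% > 38%; LTV 77.9% ≤ 90%; employment 53 ≥ 6 mo → does not qualify.

Program A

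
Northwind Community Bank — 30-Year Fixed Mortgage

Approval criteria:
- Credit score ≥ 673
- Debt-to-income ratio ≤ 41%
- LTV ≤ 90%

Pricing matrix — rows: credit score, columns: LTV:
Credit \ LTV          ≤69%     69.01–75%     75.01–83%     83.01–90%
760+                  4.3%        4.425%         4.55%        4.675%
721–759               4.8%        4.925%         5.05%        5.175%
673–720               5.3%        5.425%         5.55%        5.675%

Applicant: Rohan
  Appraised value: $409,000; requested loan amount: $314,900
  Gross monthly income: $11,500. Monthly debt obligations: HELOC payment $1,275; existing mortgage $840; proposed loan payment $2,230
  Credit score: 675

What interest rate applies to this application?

5.55%

Credit score 675 ≥ 673; Total monthly debts = (1,275 + 840 + 2,230) = 4,345. DTI = 4,345/11,500 = 37.8% ≤ 41%
LTV: 314,900 ÷ 409,000 = 77%, within 90% cap
Row: 675 falls in 673–720. Column: 77% falls in 75.01–83%. Rate = 5.55%.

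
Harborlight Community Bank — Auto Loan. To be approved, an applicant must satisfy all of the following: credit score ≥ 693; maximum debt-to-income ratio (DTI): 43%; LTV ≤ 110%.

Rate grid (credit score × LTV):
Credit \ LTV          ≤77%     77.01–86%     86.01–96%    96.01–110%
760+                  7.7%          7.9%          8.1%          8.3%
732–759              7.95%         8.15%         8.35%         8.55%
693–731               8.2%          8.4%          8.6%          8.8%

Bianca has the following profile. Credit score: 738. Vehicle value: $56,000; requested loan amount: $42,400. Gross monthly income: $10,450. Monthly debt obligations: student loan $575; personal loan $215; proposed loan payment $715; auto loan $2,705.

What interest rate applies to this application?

Credit score 738 ≥ 693; Total monthly debts = (575 + 215 + 715 + 2,705) = 4,210. DTI = 4,210/10,450 = 40.3% ≤ 43%
Loan-to-value = 42,400/56,000 = 75.7% — pass (110% max)
Score 738 is in the 732–759 band; LTV 75.7% is in the ≤77% band → 7.95%.

7.95%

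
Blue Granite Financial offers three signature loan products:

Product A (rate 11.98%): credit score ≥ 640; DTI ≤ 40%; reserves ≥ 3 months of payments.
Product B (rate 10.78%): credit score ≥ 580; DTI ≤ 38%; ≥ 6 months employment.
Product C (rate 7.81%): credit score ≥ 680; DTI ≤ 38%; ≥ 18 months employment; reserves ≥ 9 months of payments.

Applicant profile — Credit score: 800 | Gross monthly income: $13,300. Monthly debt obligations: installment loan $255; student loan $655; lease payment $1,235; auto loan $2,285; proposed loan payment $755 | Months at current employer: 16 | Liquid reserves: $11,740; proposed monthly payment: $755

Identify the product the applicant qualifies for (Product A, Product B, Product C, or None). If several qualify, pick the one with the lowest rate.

Product A

Total debts = (255 + 655 + 1,235 + 2,285 + 755) = 5,185; DTI = 5,185/13,300 = 39%.
Reserves = 11,740/755 = 15.5 months.
Product A: score 800 ≥ 640; DTI 39% ≤ 40%; reserves 15.5 ≥ 3 mo → qualifies.
Product B: score 800 ≥ 580; DTI 39% > 38%; employment 16 ≥ 6 mo → does not qualify.
Product C: score 800 ≥ 680; DTI 39% > 38%; employment 16 < 18 mo; reserves 15.5 ≥ 9 mo → does not qualify.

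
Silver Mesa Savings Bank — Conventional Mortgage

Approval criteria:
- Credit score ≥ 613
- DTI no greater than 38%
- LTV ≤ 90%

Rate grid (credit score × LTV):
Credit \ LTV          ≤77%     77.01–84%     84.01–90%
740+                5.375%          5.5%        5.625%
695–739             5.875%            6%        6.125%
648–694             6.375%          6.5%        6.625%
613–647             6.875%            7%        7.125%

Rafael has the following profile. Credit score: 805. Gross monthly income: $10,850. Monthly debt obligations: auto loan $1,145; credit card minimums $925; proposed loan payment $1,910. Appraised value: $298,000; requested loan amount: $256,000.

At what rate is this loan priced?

Credit score 805 ≥ 613; Total monthly debts = (1,145 + 925 + 1,910) = 3,980. DTI: 3,980 ÷ 10,850 = 36.7%, within the 38% cap
Loan-to-value = 256,000/298,000 = 85.9% — pass (90% max)
Score 805 is in the 740+ band; LTV 85.9% is in the 84.01–90% band → 5.625%.

5.625%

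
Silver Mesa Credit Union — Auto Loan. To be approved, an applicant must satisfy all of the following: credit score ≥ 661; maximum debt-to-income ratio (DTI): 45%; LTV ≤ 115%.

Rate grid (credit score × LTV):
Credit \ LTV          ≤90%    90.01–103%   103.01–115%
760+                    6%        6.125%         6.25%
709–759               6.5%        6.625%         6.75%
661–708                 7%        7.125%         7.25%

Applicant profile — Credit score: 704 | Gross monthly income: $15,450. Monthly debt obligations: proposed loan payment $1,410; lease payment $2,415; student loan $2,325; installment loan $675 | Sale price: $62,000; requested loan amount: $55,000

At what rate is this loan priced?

Credit score 704 ≥ 661; Total monthly debts = (1,410 + 2,415 + 2,325 + 675) = 6,825. DTI = 6,825/15,450 = 44.2% ≤ 45%
LTV: 55,000 ÷ 62,000 = 88.7%, within 115% cap
Score 704 is in the 661–708 band; LTV 88.7% is in the ≤90% band → 7%.

7%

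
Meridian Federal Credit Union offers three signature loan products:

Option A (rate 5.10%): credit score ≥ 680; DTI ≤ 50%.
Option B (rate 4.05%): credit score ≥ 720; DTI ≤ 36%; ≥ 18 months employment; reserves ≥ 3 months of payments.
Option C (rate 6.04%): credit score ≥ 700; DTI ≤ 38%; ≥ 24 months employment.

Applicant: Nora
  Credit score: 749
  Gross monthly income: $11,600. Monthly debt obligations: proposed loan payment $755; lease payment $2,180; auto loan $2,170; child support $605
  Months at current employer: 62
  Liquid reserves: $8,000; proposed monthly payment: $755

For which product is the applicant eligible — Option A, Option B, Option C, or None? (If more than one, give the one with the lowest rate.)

Total debts = (755 + 2,180 + 2,170 + 605) = 5,710; DTI = 5,710/11,600 = 49.2%.
Reserves = 8,000/755 = 10.6 months.
Option A: score 749 ≥ 680; DTI 49.2% ≤ 50% → qualifies.
Option B: score 749 ≥ 720; DTI 49.2% > 36%; employment 62 ≥ 18 mo; reserves 10.6 ≥ 3 mo → does not qualify.
Option C: score 749 ≥ 700; DTI 49.2% > 38%; employment 62 ≥ 24 mo → does not qualify.

Option A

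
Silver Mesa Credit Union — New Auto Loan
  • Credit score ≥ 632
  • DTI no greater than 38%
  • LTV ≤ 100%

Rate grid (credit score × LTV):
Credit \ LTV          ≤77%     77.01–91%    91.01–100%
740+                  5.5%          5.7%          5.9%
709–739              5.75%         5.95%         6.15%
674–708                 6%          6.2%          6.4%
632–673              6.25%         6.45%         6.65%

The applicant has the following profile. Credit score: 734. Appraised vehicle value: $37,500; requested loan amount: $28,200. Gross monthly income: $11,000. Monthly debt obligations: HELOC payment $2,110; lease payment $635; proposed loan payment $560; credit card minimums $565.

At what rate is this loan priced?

Credit score 734 ≥ 632; Total monthly debts = (2,110 + 635 + 560 + 565) = 3,870. DTI = 3,870/11,000 = 35.2% ≤ 38%
Loan-to-value = 28,200/37,500 = 75.2% — pass (100% max)
Credit 734 → row 709–739; LTV 75.2% → column ≤77%. Grid cell → 5.75%.

5.75%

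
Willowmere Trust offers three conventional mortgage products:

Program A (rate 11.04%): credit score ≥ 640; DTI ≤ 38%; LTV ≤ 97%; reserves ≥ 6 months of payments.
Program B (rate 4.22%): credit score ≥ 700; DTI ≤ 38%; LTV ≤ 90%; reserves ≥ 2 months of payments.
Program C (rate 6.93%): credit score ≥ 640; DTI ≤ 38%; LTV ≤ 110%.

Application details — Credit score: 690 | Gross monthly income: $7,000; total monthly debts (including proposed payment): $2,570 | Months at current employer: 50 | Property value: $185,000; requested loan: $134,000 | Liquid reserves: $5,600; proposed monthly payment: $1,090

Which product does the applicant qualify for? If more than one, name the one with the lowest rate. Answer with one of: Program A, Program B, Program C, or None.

Program C

DTI = 2,570/7,000 = 36.7%.
LTV = 134,000/185,000 = 72.4%.
Reserves = 5,600/1,090 = 5.1 months.
Program A: score 690 ≥ 640; DTI 36.7% ≤ 38%; LTV 72.4% ≤ 97%; reserves 5.1 < 6 mo → does not qualify.
Program B: score 690 < 700; DTI 36.7% ≤ 38%; LTV 72.4% ≤ 90%; reserves 5.1 ≥ 2 mo → does not qualify.
Program C: score 690 ≥ 640; DTI 36.7% ≤ 38%; LTV 72.4% ≤ 110% → qualifies.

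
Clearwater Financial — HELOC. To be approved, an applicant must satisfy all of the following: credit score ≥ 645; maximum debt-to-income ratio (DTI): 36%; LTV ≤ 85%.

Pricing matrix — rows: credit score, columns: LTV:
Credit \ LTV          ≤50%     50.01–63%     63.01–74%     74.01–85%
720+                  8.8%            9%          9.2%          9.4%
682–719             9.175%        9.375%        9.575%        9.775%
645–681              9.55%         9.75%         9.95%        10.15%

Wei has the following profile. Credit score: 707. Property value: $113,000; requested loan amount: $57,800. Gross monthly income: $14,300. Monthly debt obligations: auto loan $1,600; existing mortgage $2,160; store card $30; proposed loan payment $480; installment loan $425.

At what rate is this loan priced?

9.375%

Credit score 707 ≥ 645; Total monthly debts = (1,600 + 2,160 + 30 + 480 + 425) = 4,695. DTI: 4,695 ÷ 14,300 = 32.8%, within the 36% cap
Loan-to-value = 57,800/113,000 = 51.2% — pass (85% max)
Row: 707 falls in 682–719. Column: 51.2% falls in 50.01–63%. Rate = 9.375%.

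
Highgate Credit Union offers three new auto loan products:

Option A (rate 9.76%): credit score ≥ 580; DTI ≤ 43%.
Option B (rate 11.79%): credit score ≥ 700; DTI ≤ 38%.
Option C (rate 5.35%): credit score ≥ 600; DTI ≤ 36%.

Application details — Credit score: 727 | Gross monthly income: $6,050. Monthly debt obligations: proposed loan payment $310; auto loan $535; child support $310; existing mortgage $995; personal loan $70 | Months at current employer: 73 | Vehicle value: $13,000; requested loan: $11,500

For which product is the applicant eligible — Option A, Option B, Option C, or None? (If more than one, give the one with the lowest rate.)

Option A

Total debts = (310 + 535 + 310 + 995 + 70) = 2,220; DTI = 2,220/6,050 = 36.7%.
LTV = 11,500/13,000 = 88.5%.
Option A: score 727 ≥ 580; DTI 36.7% ≤ 43% → qualifies.
Option B: score 727 ≥ 700; DTI 36.7% ≤ 38% → qualifies.
Option C: score 727 ≥ 600; DTI 36.7% > 36% → does not qualify.
Qualifying: Option A, Option B. Lowest rate is 9.76% → Option A.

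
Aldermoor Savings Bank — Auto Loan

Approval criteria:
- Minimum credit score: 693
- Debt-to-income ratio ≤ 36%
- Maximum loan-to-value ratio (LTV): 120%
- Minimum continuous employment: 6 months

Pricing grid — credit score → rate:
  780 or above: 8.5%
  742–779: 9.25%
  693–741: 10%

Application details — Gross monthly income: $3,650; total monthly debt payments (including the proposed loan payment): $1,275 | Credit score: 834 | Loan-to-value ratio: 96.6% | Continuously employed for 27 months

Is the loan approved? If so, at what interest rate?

Credit score 834 ≥ 693 (meets minimum)
DTI: 1,275 ÷ 3,650 = 34.9%, within the 36% cap
Employment 27 ≥ 6 months
LTV 96.6% — within 120%
All requirements met. Score 834 falls in the 780 or above tier → 8.5%.

Approved at 8.5%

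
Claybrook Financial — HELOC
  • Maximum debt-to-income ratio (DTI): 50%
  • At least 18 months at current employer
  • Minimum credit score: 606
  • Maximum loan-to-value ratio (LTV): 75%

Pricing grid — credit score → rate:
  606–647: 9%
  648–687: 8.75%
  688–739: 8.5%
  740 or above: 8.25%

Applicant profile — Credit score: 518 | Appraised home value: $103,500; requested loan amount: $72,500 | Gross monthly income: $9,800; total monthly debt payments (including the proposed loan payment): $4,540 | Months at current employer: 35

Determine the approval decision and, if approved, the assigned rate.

Credit score 518 < 606 (below minimum)
DTI = 4,540/9,800 = 46.3% ≤ 50%
LTV = 72,500/103,500 = 70% ≤ 75%
Employment 35 ≥ 18 months
Not all requirements met → denied.

Denied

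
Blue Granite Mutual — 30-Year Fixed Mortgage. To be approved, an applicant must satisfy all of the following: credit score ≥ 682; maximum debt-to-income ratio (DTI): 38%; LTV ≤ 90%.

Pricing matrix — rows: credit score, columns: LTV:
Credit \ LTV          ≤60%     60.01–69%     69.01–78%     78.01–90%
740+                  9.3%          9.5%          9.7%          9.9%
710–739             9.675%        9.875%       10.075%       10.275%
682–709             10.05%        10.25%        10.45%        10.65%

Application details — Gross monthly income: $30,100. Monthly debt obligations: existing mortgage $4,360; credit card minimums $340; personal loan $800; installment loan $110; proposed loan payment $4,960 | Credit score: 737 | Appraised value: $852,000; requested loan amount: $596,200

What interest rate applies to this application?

10.075%

Credit score 737 ≥ 682; Total monthly debts = (4,360 + 340 + 800 + 110 + 4,960) = 10,570. DTI = 10,570/30,100 = 35.1% ≤ 38%
LTV = 596,200/852,000 = 70% ≤ 90%
Row: 737 falls in 710–739. Column: 70% falls in 69.01–78%. Rate = 10.075%.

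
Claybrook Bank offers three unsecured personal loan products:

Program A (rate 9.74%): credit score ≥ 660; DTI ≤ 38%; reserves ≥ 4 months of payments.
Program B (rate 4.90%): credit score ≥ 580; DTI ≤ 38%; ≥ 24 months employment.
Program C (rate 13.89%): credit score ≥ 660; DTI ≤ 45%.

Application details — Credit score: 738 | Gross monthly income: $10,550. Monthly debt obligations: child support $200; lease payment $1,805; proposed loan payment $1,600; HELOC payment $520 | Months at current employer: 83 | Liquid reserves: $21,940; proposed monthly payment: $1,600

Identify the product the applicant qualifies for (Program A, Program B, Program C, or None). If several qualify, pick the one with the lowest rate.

Program C

Total debts = (200 + 1,805 + 1,600 + 520) = 4,125; DTI = 4,125/10,550 = 39.1%.
Reserves = 21,940/1,600 = 13.7 months.
Program A: score 738 ≥ 660; DTI 39.1% > 38%; reserves 13.7 ≥ 4 mo → does not qualify.
Program B: score 738 ≥ 580; DTI 39.1% > 38%; employment 83 ≥ 24 mo → does not qualify.
Program C: score 738 ≥ 660; DTI 39.1% ≤ 45% → qualifies.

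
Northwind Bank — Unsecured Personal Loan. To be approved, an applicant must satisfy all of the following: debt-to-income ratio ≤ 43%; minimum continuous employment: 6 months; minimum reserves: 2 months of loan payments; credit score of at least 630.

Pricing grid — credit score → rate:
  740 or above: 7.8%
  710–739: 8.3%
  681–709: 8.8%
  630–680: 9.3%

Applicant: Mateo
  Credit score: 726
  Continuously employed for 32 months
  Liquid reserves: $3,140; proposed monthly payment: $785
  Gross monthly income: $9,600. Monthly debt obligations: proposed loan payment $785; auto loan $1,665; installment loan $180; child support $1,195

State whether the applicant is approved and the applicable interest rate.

Approved at 8.3%

Credit score 726 ≥ 630 (meets minimum)
Reserves = 3,140/785 = 4.0 months ≥ 2
Total monthly debts = (785 + 1,665 + 180 + 1,195) = 3,825. DTI = 3,825/9,600 = 39.8% ≤ 43%
Employment 32 ≥ 6 months
All requirements met. Score 726 falls in the 710–739 tier → 8.3%.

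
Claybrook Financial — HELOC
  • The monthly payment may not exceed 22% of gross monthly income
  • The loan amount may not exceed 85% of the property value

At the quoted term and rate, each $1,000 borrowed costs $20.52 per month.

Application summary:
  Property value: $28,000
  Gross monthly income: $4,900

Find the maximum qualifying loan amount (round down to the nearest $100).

Payment cap: 22% × $4,900 = $1,078/month.
At $20.52 per $1,000, that supports 1,078/20.52 × 1,000 ≈ $52,534 → $52,500.
LTV cap: 85% × $28,000 = $23,800 → $23,800.
Binding constraint: loan-to-value.

$23,800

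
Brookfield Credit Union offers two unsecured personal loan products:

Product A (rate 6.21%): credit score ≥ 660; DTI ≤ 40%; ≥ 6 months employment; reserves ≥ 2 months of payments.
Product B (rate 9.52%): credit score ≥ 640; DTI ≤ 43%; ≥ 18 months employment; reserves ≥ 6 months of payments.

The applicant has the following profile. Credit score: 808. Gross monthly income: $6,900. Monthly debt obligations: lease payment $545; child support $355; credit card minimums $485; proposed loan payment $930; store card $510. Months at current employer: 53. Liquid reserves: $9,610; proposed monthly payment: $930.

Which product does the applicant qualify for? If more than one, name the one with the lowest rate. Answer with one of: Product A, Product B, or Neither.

Product B

Total debts = (545 + 355 + 485 + 930 + 510) = 2,825; DTI = 2,825/6,900 = 40.9%.
Reserves = 9,610/930 = 10.3 months.
Product A: score 808 ≥ 660; DTI 40.9% > 40%; employment 53 ≥ 6 mo; reserves 10.3 ≥ 2 mo → does not qualify.
Product B: score 808 ≥ 640; DTI 40.9% ≤ 43%; employment 53 ≥ 18 mo; reserves 10.3 ≥ 6 mo → qualifies.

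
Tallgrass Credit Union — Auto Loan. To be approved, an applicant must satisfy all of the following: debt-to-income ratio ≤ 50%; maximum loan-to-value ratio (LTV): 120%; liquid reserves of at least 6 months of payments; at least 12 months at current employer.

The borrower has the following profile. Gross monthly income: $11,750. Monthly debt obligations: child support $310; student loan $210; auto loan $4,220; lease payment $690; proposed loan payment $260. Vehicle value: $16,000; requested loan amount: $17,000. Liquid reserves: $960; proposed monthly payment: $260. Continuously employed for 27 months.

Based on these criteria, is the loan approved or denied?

Total monthly debts = (310 + 210 + 4,220 + 690 + 260) = 5,690. DTI = 5,690/11,750 = 48.4% ≤ 50%
LTV = 17,000/16,000 = 106.2% ≤ 120%
Liquid reserves cover 960/260 = 3.7 months — < 6 required
Employment 27 ≥ 12 months
Fails on reserves.

Denied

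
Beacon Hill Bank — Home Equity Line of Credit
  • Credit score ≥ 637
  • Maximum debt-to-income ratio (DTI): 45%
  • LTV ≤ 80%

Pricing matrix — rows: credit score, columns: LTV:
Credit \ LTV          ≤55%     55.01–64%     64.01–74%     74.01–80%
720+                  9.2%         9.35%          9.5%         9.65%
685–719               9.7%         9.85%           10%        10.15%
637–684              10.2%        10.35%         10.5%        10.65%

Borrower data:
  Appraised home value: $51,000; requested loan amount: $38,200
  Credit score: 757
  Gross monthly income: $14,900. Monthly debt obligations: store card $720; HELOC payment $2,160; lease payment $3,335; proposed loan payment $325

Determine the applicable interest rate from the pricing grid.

9.65%

Credit score 757 ≥ 637; Total monthly debts = (720 + 2,160 + 3,335 + 325) = 6,540. DTI: 6,540 ÷ 14,900 = 43.9%, within the 45% cap
LTV: 38,200 ÷ 51,000 = 74.9%, within 80% cap
Credit 757 → row 720+; LTV 74.9% → column 74.01–80%. Grid cell → 9.65%.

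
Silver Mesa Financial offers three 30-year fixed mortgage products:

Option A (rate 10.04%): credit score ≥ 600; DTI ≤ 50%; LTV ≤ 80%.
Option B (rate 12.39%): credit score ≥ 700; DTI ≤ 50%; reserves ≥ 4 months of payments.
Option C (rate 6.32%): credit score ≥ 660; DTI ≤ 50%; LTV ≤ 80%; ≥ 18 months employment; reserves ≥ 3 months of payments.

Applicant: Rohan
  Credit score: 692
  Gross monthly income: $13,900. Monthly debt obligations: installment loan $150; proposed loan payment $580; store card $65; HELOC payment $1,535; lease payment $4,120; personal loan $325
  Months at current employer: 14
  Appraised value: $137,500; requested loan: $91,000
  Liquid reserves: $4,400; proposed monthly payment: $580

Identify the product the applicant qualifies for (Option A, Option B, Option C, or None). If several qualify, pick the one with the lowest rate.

Total debts = (150 + 580 + 65 + 1,535 + 4,120 + 325) = 6,775; DTI = 6,775/13,900 = 48.7%.
LTV = 91,000/137,500 = 66.2%.
Reserves = 4,400/580 = 7.6 months.
Option A: score 692 ≥ 600; DTI 48.7% ≤ 50%; LTV 66.2% ≤ 80% → qualifies.
Option B: score 692 < 700; DTI 48.7% ≤ 50%; reserves 7.6 ≥ 4 mo → does not qualify.
Option C: score 692 ≥ 660; DTI 48.7% ≤ 50%; LTV 66.2% ≤ 80%; employment 14 < 18 mo; reserves 7.6 ≥ 3 mo → does not qualify.

Option A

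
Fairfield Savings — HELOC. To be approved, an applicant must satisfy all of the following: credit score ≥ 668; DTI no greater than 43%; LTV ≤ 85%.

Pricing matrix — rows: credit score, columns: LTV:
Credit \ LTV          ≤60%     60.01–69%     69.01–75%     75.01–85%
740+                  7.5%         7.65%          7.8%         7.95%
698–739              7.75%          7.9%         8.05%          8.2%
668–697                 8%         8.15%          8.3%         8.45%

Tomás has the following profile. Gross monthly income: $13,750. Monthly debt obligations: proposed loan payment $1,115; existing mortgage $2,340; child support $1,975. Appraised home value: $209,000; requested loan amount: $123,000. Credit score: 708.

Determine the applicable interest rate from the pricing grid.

Credit score 708 ≥ 668; Total monthly debts = (1,115 + 2,340 + 1,975) = 5,430. DTI: 5,430 ÷ 13,750 = 39.5%, within the 43% cap
LTV: 123,000 ÷ 209,000 = 58.9%, within 85% cap
Row: 708 falls in 698–739. Column: 58.9% falls in ≤60%. Rate = 7.75%.

7.75%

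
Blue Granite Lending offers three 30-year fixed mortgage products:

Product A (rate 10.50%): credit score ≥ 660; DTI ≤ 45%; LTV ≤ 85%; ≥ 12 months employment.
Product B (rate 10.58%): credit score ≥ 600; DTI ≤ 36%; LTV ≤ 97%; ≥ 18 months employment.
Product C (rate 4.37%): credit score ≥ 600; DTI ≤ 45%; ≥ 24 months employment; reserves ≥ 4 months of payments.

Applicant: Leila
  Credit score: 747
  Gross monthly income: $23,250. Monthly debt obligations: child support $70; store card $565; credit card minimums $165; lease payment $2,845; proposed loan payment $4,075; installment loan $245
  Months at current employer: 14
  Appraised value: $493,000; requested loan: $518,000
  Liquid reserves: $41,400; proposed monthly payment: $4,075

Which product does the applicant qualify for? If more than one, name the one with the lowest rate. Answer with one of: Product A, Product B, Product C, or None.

Total debts = (70 + 565 + 165 + 2,845 + 4,075 + 245) = 7,965; DTI = 7,965/23,250 = 34.3%.
LTV = 518,000/493,000 = 105.1%.
Reserves = 41,400/4,075 = 10.2 months.
Product A: score 747 ≥ 660; DTI 34.3% ≤ 45%; LTV 105.1% > 85%; employment 14 ≥ 12 mo → does not qualify.
Product B: score 747 ≥ 600; DTI 34.3% ≤ 36%; LTV 105.1% > 97%; employment 14 < 18 mo → does not qualify.
Product C: score 747 ≥ 600; DTI 34.3% ≤ 45%; employment 14 < 24 mo; reserves 10.2 ≥ 4 mo → does not qualify.

None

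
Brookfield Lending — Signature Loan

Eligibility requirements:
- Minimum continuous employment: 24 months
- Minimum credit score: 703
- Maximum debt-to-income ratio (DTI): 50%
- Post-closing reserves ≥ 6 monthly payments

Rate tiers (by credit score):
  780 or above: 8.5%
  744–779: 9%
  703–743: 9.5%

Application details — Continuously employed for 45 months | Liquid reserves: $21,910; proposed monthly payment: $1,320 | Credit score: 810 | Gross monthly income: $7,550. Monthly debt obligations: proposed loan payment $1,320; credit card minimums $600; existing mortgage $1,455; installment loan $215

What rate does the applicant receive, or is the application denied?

Approved at 8.5%

Credit score 810 ≥ 703 (meets minimum)
Reserves: 21,910 ÷ 1,320 = 16.6 months (meets 6-month minimum)
Total monthly debts = (1,320 + 600 + 1,455 + 215) = 3,590. DTI: 3,590 ÷ 7,550 = 47.5%, within the 50% cap
Employment 45 ≥ 24 months
All requirements met. Score 810 falls in the 780 or above tier → 8.5%.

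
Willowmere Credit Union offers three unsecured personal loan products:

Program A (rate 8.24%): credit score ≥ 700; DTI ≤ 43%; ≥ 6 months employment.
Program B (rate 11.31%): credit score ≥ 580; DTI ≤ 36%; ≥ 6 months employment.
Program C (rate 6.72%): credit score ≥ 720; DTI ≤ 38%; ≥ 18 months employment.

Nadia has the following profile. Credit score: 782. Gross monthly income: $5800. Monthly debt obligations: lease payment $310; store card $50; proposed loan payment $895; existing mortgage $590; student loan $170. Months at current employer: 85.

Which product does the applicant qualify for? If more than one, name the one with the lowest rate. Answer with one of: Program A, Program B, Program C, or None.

Total debts = (310 + 50 + 895 + 590 + 170) = 2,015; DTI = 2,015/5,800 = 34.7%.
Program A: score 782 ≥ 700; DTI 34.7% ≤ 43%; employment 85 ≥ 6 mo → qualifies.
Program B: score 782 ≥ 580; DTI 34.7% ≤ 36%; employment 85 ≥ 6 mo → qualifies.
Program C: score 782 ≥ 720; DTI 34.7% ≤ 38%; employment 85 ≥ 18 mo → qualifies.
Qualifying: Program A, Program B, Program C. Lowest rate is 6.72% → Program C.

Program C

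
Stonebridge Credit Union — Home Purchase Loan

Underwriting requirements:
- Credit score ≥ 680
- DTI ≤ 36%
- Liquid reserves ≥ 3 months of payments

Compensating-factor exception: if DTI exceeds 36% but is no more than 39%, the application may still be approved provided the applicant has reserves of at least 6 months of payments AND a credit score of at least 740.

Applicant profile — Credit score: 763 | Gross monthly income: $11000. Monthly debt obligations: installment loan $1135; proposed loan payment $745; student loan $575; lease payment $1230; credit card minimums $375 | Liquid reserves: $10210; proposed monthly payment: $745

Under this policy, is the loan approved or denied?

Approved

Credit score 763 ≥ 680 (meets base)
Total debts = (1,135 + 745 + 575 + 1,230 + 375) = 4,060. DTI = 4,060/11,000 = 36.9% > 36% — standard DTI limit exceeded.
Reserves: 10,210 ÷ 745 = 13.7 months (meets 3-month minimum)
DTI 36.9% is within the 36%–39% exception band; checking compensating factors.
Reserves 13.7 ≥ 6 months; credit score 763 ≥ 740.
Both compensating conditions met → exception applies.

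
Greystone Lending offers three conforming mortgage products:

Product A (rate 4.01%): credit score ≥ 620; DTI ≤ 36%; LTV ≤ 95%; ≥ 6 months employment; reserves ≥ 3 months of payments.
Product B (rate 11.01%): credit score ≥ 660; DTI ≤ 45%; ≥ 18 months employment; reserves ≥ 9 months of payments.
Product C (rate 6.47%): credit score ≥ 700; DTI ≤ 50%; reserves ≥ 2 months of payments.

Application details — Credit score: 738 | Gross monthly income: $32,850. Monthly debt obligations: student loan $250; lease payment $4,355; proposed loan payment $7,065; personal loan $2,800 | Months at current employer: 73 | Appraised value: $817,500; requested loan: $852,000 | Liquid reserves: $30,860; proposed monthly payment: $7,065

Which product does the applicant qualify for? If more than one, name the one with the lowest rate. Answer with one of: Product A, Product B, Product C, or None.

Product C

Total debts = (250 + 4,355 + 7,065 + 2,800) = 14,470; DTI = 14,470/32,850 = 44%.
LTV = 852,000/817,500 = 104.2%.
Reserves = 30,860/7,065 = 4.4 months.
Product A: score 738 ≥ 620; DTI 44% > 36%; LTV 104.2% > 95%; employment 73 ≥ 6 mo; reserves 4.4 ≥ 3 mo → does not qualify.
Product B: score 738 ≥ 660; DTI 44% ≤ 45%; employment 73 ≥ 18 mo; reserves 4.4 < 9 mo → does not qualify.
Product C: score 738 ≥ 700; DTI 44% ≤ 50%; reserves 4.4 ≥ 2 mo → qualifies.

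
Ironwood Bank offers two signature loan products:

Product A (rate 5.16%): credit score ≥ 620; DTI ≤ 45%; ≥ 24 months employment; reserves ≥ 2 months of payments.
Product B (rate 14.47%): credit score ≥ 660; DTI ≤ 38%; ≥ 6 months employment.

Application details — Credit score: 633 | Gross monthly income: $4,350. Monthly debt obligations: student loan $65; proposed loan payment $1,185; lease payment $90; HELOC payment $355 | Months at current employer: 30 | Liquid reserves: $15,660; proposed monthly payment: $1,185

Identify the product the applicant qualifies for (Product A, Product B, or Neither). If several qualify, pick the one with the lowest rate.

Product A

Total debts = (65 + 1,185 + 90 + 355) = 1,695; DTI = 1,695/4,350 = 39%.
Reserves = 15,660/1,185 = 13.2 months.
Product A: score 633 ≥ 620; DTI 39% ≤ 45%; employment 30 ≥ 24 mo; reserves 13.2 ≥ 2 mo → qualifies.
Product B: score 633 < 660; DTI 39% > 38%; employment 30 ≥ 6 mo → does not qualify.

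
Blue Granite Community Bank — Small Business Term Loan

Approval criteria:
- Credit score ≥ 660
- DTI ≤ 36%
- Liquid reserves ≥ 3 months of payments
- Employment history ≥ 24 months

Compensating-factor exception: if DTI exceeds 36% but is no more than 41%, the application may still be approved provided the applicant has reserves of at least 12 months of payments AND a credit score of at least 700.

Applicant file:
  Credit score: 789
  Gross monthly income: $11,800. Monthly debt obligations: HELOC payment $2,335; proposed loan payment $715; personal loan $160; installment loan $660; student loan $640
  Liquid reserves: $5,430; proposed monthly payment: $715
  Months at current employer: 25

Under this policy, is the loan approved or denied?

Denied

Credit score 789 ≥ 660 (meets base)
Total debts = (2,335 + 715 + 160 + 660 + 640) = 4,510. DTI = 4,510/11,800 = 38.2% > 36% — standard DTI limit exceeded.
Reserves: 5,430 ÷ 715 = 7.6 months (meets 3-month minimum)
Employment 25 ≥ 24 months
38.2% falls in the override range (36%–41%), so the compensating-factor test applies.
Reserves 7.6 < 12 months; credit score 789 ≥ 700.
Compensating-factor requirement not fully met.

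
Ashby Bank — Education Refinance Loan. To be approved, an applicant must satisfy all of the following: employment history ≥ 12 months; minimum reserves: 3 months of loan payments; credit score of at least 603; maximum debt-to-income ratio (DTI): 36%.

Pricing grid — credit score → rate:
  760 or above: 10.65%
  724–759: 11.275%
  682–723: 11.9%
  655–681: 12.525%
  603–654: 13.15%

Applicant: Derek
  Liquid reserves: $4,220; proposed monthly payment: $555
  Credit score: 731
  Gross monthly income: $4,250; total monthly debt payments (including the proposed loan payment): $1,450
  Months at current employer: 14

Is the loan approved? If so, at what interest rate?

Approved at 11.275%

Credit score 731 ≥ 603 (meets minimum)
Employment 14 ≥ 12 months
Reserves = 4,220/555 = 7.6 months ≥ 3
DTI = 1,450/4,250 = 34.1% ≤ 36%
All requirements met. Score 731 falls in the 724–759 tier → 11.275%.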